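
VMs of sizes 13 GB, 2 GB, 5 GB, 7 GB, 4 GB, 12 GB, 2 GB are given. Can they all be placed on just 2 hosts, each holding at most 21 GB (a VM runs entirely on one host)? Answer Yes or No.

Total = 45 GB; ⌈45/21⌉ = 3.
At least 3 hosts are required, but only 2 are allowed.

No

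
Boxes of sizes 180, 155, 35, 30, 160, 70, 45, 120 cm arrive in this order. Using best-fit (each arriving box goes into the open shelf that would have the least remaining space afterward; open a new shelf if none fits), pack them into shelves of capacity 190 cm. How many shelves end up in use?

5

  180 → shelf 1 (new)  [load 180/190]
  155 → shelf 2 (new)  [load 155/190]
  35 → shelf 2  [load 190/190]
  30 → shelf 3 (new)  [load 30/190]
  160 → shelf 3  [load 190/190]
  70 → shelf 4 (new)  [load 70/190]
  45 → shelf 4  [load 115/190]
  120 → shelf 5 (new)  [load 120/190]
5 shelves opened.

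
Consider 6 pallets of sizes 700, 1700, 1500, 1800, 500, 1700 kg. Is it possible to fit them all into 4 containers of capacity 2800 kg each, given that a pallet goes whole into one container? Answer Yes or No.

A valid assignment using 4 containers:
  container 1: 1800 + 700 = 2500
  container 2: 1700 + 500 = 2200
  container 3: 1700 = 1700
  container 4: 1500 = 1500
Every load is within 2800 kg, so 4 containers suffice.

Yes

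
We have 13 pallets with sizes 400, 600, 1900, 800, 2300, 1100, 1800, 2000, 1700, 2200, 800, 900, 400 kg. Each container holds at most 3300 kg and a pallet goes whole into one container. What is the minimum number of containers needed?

6

Total = 2300 + 2200 + 2000 + 1900 + 1800 + 1700 + 1100 + 900 + 800 + 800 + 600 + 400 + 400 = 16900 kg.
Lower bound: ⌈16900/3300⌉ = 6 containers.
A packing using 6 containers:
  container 1: 2300 + 900 = 3200
  container 2: 2200 + 1100 = 3300
  container 3: 2000 + 800 + 400 = 3200
  container 4: 1900 + 800 + 600 = 3300
  container 5: 1800 + 400 = 2200
  container 6: 1700 = 1700
This matches the lower bound, so 6 is optimal.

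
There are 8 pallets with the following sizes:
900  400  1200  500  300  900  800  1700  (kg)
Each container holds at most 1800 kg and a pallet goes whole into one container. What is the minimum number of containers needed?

4

Total = 1700 + 1200 + 900 + 900 + 800 + 500 + 400 + 300 = 6700 kg.
Lower bound: ⌈6700/1800⌉ = 4 containers.
A packing using 4 containers:
  container 1: 1700 = 1700
  container 2: 1200 + 500 = 1700
  container 3: 900 + 900 = 1800
  container 4: 800 + 400 + 300 = 1500
This matches the lower bound, so 4 is optimal.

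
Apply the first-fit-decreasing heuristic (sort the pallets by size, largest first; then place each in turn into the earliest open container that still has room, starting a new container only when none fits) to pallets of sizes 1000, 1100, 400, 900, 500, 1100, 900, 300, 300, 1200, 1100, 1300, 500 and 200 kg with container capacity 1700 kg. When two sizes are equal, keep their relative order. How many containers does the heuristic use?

8

Sorted descending: 1300, 1200, 1100, 1100, 1100, 1000, 900, 900, 500, 500, 400, 300, 300, 200.
  1300 → container 1 (new)  [load 1300/1700]
  1200 → container 2 (new)  [load 1200/1700]
  1100 → container 3 (new)  [load 1100/1700]
  1100 → container 4 (new)  [load 1100/1700]
  1100 → container 5 (new)  [load 1100/1700]
  1000 → container 6 (new)  [load 1000/1700]
  900 → container 7 (new)  [load 900/1700]
  900 → container 8 (new)  [load 900/1700]
  500 → container 2  [load 1700/1700]
  500 → container 3  [load 1600/1700]
  400 → container 1  [load 1700/1700]
  300 → container 4  [load 1400/1700]
  300 → container 4  [load 1700/1700]
  200 → container 5  [load 1300/1700]
8 containers opened.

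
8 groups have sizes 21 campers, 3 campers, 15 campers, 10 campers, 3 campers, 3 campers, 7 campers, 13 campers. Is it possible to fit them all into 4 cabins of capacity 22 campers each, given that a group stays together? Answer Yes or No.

A valid assignment using 4 cabins:
  cabin 1: 21 = 21
  cabin 2: 15 + 7 = 22
  cabin 3: 13 + 3 + 3 + 3 = 22
  cabin 4: 10 = 10
Every load is within 22 campers, so 4 cabins suffice.

Yes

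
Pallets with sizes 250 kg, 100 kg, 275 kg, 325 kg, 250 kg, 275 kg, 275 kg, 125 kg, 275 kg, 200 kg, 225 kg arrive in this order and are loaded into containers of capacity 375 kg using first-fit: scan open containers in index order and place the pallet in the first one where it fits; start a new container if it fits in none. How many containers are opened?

  250 → container 1 (new)  [load 250/375]
  100 → container 1  [load 350/375]
  275 → container 2 (new)  [load 275/375]
  325 → container 3 (new)  [load 325/375]
  250 → container 4 (new)  [load 250/375]
  275 → container 5 (new)  [load 275/375]
  275 → container 6 (new)  [load 275/375]
  125 → container 4  [load 375/375]
  275 → container 7 (new)  [load 275/375]
  200 → container 8 (new)  [load 200/375]
  225 → container 9 (new)  [load 225/375]
9 containers opened.

9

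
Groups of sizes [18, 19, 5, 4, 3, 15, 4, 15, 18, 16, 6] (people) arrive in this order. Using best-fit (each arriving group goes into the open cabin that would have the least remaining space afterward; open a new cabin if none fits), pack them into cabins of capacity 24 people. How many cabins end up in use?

6

  18 → cabin 1 (new)  [load 18/24]
  19 → cabin 2 (new)  [load 19/24]
  5 → cabin 2  [load 24/24]
  4 → cabin 1  [load 22/24]
  3 → cabin 3 (new)  [load 3/24]
  15 → cabin 3  [load 18/24]
  4 → cabin 3  [load 22/24]
  15 → cabin 4 (new)  [load 15/24]
  18 → cabin 5 (new)  [load 18/24]
  16 → cabin 6 (new)  [load 16/24]
  6 → cabin 5  [load 24/24]
6 cabins opened.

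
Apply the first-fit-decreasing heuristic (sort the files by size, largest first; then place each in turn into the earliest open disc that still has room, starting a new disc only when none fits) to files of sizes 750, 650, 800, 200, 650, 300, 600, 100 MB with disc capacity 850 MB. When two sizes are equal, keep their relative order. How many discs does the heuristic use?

6

Sorted descending: 800, 750, 650, 650, 600, 300, 200, 100.
  800 → disc 1 (new)  [load 800/850]
  750 → disc 2 (new)  [load 750/850]
  650 → disc 3 (new)  [load 650/850]
  650 → disc 4 (new)  [load 650/850]
  600 → disc 5 (new)  [load 600/850]
  300 → disc 6 (new)  [load 300/850]
  200 → disc 3  [load 850/850]
  100 → disc 2  [load 850/850]
6 discs opened.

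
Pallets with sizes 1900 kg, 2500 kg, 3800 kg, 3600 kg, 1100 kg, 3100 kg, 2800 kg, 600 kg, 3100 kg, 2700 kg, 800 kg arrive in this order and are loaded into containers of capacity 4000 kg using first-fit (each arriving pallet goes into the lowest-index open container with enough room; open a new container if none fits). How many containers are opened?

8

  1900 → container 1 (new)  [load 1900/4000]
  2500 → container 2 (new)  [load 2500/4000]
  3800 → container 3 (new)  [load 3800/4000]
  3600 → container 4 (new)  [load 3600/4000]
  1100 → container 1  [load 3000/4000]
  3100 → container 5 (new)  [load 3100/4000]
  2800 → container 6 (new)  [load 2800/4000]
  600 → container 1  [load 3600/4000]
  3100 → container 7 (new)  [load 3100/4000]
  2700 → container 8 (new)  [load 2700/4000]
  800 → container 2  [load 3300/4000]
8 containers opened.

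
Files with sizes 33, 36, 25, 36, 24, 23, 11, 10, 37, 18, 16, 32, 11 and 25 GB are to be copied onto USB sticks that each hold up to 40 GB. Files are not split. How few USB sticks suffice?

10

Total = 37 + 36 + 36 + 33 + 32 + 25 + 25 + 24 + 23 + 18 + 16 + 11 + 11 + 10 = 337 GB.
Lower bound: ⌈337/40⌉ = 9 USB sticks.
A packing using 10 USB sticks:
  USB stick 1: 37 = 37
  USB stick 2: 36 = 36
  USB stick 3: 36 = 36
  USB stick 4: 33 = 33
  USB stick 5: 32 = 32
  USB stick 6: 25 + 11 = 36
  USB stick 7: 25 + 11 = 36
  USB stick 8: 24 + 16 = 40
  USB stick 9: 23 + 10 = 33
  USB stick 10: 18 = 18
No arrangement into 9 USB sticks stays within capacity, so 10 is optimal.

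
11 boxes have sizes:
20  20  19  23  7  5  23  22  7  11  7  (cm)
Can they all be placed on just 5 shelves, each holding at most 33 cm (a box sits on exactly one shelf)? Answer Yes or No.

Total = 164 cm; ⌈164/33⌉ = 5.
6 boxes each exceed half the capacity and cannot share a shelf, forcing at least 6 shelves.
At least 6 shelves are required, but only 5 are allowed.

No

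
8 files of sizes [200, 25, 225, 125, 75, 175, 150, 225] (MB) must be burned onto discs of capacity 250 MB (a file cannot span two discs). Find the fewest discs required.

6

Total = 225 + 225 + 200 + 175 + 150 + 125 + 75 + 25 = 1200 MB.
Lower bound: ⌈1200/250⌉ = 5 discs.
A packing using 6 discs:
  disc 1: 225 + 25 = 250
  disc 2: 225 = 225
  disc 3: 200 = 200
  disc 4: 175 + 75 = 250
  disc 5: 150 = 150
  disc 6: 125 = 125
No arrangement into 5 discs stays within capacity, so 6 is optimal.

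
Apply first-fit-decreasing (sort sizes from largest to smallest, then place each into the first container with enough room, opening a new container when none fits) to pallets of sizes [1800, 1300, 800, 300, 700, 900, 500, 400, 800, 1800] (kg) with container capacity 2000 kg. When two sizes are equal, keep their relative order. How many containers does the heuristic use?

Sorted descending: 1800, 1800, 1300, 900, 800, 800, 700, 500, 400, 300.
  1800 → container 1 (new)  [load 1800/2000]
  1800 → container 2 (new)  [load 1800/2000]
  1300 → container 3 (new)  [load 1300/2000]
  900 → container 4 (new)  [load 900/2000]
  800 → container 4  [load 1700/2000]
  800 → container 5 (new)  [load 800/2000]
  700 → container 3  [load 2000/2000]
  500 → container 5  [load 1300/2000]
  400 → container 5  [load 1700/2000]
  300 → container 4  [load 2000/2000]
5 containers opened.

5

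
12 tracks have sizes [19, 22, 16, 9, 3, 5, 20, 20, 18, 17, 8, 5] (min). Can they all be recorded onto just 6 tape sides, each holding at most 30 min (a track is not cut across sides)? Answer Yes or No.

Total = 162 min; ⌈162/30⌉ = 6.
7 tracks each exceed half the capacity and cannot share a side, forcing at least 7 tape sides.
At least 7 tape sides are required, but only 6 are allowed.

No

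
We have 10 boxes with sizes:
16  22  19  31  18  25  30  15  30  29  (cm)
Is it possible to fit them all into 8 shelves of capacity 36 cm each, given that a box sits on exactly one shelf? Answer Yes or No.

A valid assignment using 8 shelves:
  shelf 1: 31 = 31
  shelf 2: 30 = 30
  shelf 3: 30 = 30
  shelf 4: 29 = 29
  shelf 5: 25 = 25
  shelf 6: 22 = 22
  shelf 7: 19 + 16 = 35
  shelf 8: 18 + 15 = 33
Every load is within 36 cm, so 8 shelves suffice.

Yes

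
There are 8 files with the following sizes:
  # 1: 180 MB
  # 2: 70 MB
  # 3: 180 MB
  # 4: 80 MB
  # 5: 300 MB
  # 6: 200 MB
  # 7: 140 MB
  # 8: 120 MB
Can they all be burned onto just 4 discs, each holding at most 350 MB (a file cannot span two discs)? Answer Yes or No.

A valid assignment using 4 discs:
  disc 1: 300 = 300
  disc 2: 200 + 140 = 340
  disc 3: 180 + 120 = 300
  disc 4: 180 + 80 + 70 = 330
Every load is within 350 MB, so 4 discs suffice.

Yes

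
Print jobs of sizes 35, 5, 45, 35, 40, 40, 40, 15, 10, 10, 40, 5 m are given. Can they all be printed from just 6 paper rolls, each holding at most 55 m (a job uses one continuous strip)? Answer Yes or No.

No

Total = 320 m; ⌈320/55⌉ = 6.
7 print jobs each exceed half the capacity and cannot share a roll, forcing at least 7 paper rolls.
At least 7 paper rolls are required, but only 6 are allowed.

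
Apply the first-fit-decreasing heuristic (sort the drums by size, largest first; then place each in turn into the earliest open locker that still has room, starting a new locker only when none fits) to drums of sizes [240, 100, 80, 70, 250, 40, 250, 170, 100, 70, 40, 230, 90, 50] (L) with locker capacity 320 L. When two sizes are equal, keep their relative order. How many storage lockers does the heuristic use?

6

Sorted descending: 250, 250, 240, 230, 170, 100, 100, 90, 80, 70, 70, 50, 40, 40.
  250 → locker 1 (new)  [load 250/320]
  250 → locker 2 (new)  [load 250/320]
  240 → locker 3 (new)  [load 240/320]
  230 → locker 4 (new)  [load 230/320]
  170 → locker 5 (new)  [load 170/320]
  100 → locker 5  [load 270/320]
  100 → locker 6 (new)  [load 100/320]
  90 → locker 4  [load 320/320]
  80 → locker 3  [load 320/320]
  70 → locker 1  [load 320/320]
  70 → locker 2  [load 320/320]
  50 → locker 5  [load 320/320]
  40 → locker 6  [load 140/320]
  40 → locker 6  [load 180/320]
6 storage lockers opened.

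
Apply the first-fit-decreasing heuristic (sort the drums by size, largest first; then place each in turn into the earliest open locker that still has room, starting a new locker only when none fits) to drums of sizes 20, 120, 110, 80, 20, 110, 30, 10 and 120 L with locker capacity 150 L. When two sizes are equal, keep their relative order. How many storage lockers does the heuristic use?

5

Sorted descending: 120, 120, 110, 110, 80, 30, 20, 20, 10.
  120 → locker 1 (new)  [load 120/150]
  120 → locker 2 (new)  [load 120/150]
  110 → locker 3 (new)  [load 110/150]
  110 → locker 4 (new)  [load 110/150]
  80 → locker 5 (new)  [load 80/150]
  30 → locker 1  [load 150/150]
  20 → locker 2  [load 140/150]
  20 → locker 3  [load 130/150]
  10 → locker 2  [load 150/150]
5 storage lockers opened.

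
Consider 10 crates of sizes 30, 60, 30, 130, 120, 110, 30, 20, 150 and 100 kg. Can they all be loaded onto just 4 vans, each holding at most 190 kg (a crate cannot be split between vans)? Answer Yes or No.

Total = 780 kg; ⌈780/190⌉ = 5.
At least 5 vans are required, but only 4 are allowed.

No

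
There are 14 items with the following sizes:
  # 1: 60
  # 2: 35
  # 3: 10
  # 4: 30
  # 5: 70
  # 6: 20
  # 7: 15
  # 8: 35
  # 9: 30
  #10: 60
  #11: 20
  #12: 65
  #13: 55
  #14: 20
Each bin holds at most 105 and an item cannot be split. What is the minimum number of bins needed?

5

Total = 70 + 65 + 60 + 60 + 55 + 35 + 35 + 30 + 30 + 20 + 20 + 20 + 15 + 10 = 525.
Lower bound: ⌈525/105⌉ = 5 bins.
A packing using 5 bins:
  bin 1: 70 + 35 = 105
  bin 2: 65 + 20 + 20 = 105
  bin 3: 60 + 35 + 10 = 105
  bin 4: 60 + 30 + 15 = 105
  bin 5: 55 + 30 + 20 = 105
This matches the lower bound, so 5 is optimal.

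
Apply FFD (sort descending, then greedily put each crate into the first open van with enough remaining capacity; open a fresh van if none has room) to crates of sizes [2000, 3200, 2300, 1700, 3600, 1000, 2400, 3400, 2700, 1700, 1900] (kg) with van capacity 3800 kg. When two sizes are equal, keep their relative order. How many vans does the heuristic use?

Sorted descending: 3600, 3400, 3200, 2700, 2400, 2300, 2000, 1900, 1700, 1700, 1000.
  3600 → van 1 (new)  [load 3600/3800]
  3400 → van 2 (new)  [load 3400/3800]
  3200 → van 3 (new)  [load 3200/3800]
  2700 → van 4 (new)  [load 2700/3800]
  2400 → van 5 (new)  [load 2400/3800]
  2300 → van 6 (new)  [load 2300/3800]
  2000 → van 7 (new)  [load 2000/3800]
  1900 → van 8 (new)  [load 1900/3800]
  1700 → van 7  [load 3700/3800]
  1700 → van 8  [load 3600/3800]
  1000 → van 4  [load 3700/3800]
8 vans opened.

8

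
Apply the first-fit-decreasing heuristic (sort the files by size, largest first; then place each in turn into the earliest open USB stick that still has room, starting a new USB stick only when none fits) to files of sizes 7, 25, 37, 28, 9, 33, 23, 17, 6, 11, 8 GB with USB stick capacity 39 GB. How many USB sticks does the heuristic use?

Sorted descending: 37, 33, 28, 25, 23, 17, 11, 9, 8, 7, 6.
  37 → USB stick 1 (new)  [load 37/39]
  33 → USB stick 2 (new)  [load 33/39]
  28 → USB stick 3 (new)  [load 28/39]
  25 → USB stick 4 (new)  [load 25/39]
  23 → USB stick 5 (new)  [load 23/39]
  17 → USB stick 6 (new)  [load 17/39]
  11 → USB stick 3  [load 39/39]
  9 → USB stick 4  [load 34/39]
  8 → USB stick 5  [load 31/39]
  7 → USB stick 5  [load 38/39]
  6 → USB stick 2  [load 39/39]
6 USB sticks opened.

6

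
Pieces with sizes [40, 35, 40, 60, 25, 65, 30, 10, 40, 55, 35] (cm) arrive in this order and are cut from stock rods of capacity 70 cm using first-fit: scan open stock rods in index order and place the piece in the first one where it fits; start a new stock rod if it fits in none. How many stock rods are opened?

  40 → stock rod 1 (new)  [load 40/70]
  35 → stock rod 2 (new)  [load 35/70]
  40 → stock rod 3 (new)  [load 40/70]
  60 → stock rod 4 (new)  [load 60/70]
  25 → stock rod 1  [load 65/70]
  65 → stock rod 5 (new)  [load 65/70]
  30 → stock rod 2  [load 65/70]
  10 → stock rod 3  [load 50/70]
  40 → stock rod 6 (new)  [load 40/70]
  55 → stock rod 7 (new)  [load 55/70]
  35 → stock rod 8 (new)  [load 35/70]
8 stock rods opened.

8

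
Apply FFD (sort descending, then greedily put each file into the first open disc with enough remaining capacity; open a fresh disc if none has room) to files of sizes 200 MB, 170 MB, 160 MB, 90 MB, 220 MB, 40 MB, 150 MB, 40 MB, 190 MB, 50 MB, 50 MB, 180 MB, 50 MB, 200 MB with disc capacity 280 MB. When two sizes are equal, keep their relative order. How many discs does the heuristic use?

8

Sorted descending: 220, 200, 200, 190, 180, 170, 160, 150, 90, 50, 50, 50, 40, 40.
  220 → disc 1 (new)  [load 220/280]
  200 → disc 2 (new)  [load 200/280]
  200 → disc 3 (new)  [load 200/280]
  190 → disc 4 (new)  [load 190/280]
  180 → disc 5 (new)  [load 180/280]
  170 → disc 6 (new)  [load 170/280]
  160 → disc 7 (new)  [load 160/280]
  150 → disc 8 (new)  [load 150/280]
  90 → disc 4  [load 280/280]
  50 → disc 1  [load 270/280]
  50 → disc 2  [load 250/280]
  50 → disc 3  [load 250/280]
  40 → disc 5  [load 220/280]
  40 → disc 5  [load 260/280]
8 discs opened.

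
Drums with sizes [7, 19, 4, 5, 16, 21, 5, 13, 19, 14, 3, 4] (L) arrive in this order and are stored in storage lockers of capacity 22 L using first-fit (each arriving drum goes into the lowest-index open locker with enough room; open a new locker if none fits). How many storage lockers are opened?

7

  7 → locker 1 (new)  [load 7/22]
  19 → locker 2 (new)  [load 19/22]
  4 → locker 1  [load 11/22]
  5 → locker 1  [load 16/22]
  16 → locker 3 (new)  [load 16/22]
  21 → locker 4 (new)  [load 21/22]
  5 → locker 1  [load 21/22]
  13 → locker 5 (new)  [load 13/22]
  19 → locker 6 (new)  [load 19/22]
  14 → locker 7 (new)  [load 14/22]
  3 → locker 2  [load 22/22]
  4 → locker 3  [load 20/22]
7 storage lockers opened.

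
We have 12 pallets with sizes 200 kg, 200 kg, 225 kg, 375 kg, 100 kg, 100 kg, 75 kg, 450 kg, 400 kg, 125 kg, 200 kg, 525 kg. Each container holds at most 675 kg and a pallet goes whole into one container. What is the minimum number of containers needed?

Total = 525 + 450 + 400 + 375 + 225 + 200 + 200 + 200 + 125 + 100 + 100 + 75 = 2975 kg.
Lower bound: ⌈2975/675⌉ = 5 containers.
A packing using 5 containers:
  container 1: 525 + 125 = 650
  container 2: 450 + 225 = 675
  container 3: 400 + 200 + 75 = 675
  container 4: 375 + 200 + 100 = 675
  container 5: 200 + 100 = 300
This matches the lower bound, so 5 is optimal.

5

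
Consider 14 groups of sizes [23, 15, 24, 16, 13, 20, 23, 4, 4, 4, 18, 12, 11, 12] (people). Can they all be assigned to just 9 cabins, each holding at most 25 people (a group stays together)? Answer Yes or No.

A valid assignment using 9 cabins:
  cabin 1: 24 = 24
  cabin 2: 23 = 23
  cabin 3: 23 = 23
  cabin 4: 20 + 4 = 24
  cabin 5: 18 + 4 = 22
  cabin 6: 16 + 4 = 20
  cabin 7: 15 = 15
  cabin 8: 13 + 12 = 25
  cabin 9: 12 + 11 = 23
Every load is within 25 people, so 9 cabins suffice.

Yes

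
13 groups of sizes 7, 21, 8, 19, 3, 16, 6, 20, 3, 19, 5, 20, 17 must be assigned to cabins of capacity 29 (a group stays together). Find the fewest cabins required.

Total = 21 + 20 + 20 + 19 + 19 + 17 + 16 + 8 + 7 + 6 + 5 + 3 + 3 = 164.
Lower bound: ⌈164/29⌉ = 6 cabins.
Also, 7 groups each exceed 29/2, and no two of those can share a cabin, so at least 7 cabins are needed.
A packing using 7 cabins:
  cabin 1: 21 + 8 = 29
  cabin 2: 20 + 7 = 27
  cabin 3: 20 + 6 + 3 = 29
  cabin 4: 19 + 5 + 3 = 27
  cabin 5: 19 = 19
  cabin 6: 17 = 17
  cabin 7: 16 = 16
This matches the lower bound, so 7 is optimal.

7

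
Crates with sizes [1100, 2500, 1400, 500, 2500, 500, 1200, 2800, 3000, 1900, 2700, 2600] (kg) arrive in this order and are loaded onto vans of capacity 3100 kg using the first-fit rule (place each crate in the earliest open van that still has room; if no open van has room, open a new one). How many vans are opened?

8

  1100 → van 1 (new)  [load 1100/3100]
  2500 → van 2 (new)  [load 2500/3100]
  1400 → van 1  [load 2500/3100]
  500 → van 1  [load 3000/3100]
  2500 → van 3 (new)  [load 2500/3100]
  500 → van 2  [load 3000/3100]
  1200 → van 4 (new)  [load 1200/3100]
  2800 → van 5 (new)  [load 2800/3100]
  3000 → van 6 (new)  [load 3000/3100]
  1900 → van 4  [load 3100/3100]
  2700 → van 7 (new)  [load 2700/3100]
  2600 → van 8 (new)  [load 2600/3100]
8 vans opened.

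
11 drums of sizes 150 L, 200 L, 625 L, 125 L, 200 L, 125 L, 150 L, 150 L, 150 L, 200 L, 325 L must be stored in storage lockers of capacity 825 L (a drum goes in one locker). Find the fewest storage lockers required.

3

Total = 625 + 325 + 200 + 200 + 200 + 150 + 150 + 150 + 150 + 125 + 125 = 2400 L.
Lower bound: ⌈2400/825⌉ = 3 storage lockers.
A packing using 3 storage lockers:
  locker 1: 625 + 200 = 825
  locker 2: 325 + 200 + 150 + 150 = 825
  locker 3: 200 + 150 + 150 + 125 + 125 = 750
This matches the lower bound, so 3 is optimal.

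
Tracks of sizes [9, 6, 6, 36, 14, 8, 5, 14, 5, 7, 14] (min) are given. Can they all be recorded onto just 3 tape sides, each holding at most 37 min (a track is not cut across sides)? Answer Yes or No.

No

Total = 124 min; ⌈124/37⌉ = 4.
At least 4 tape sides are required, but only 3 are allowed.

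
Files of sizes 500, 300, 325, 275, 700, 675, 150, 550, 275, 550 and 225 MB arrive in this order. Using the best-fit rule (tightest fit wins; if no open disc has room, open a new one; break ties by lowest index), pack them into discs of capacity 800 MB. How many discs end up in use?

  500 → disc 1 (new)  [load 500/800]
  300 → disc 1  [load 800/800]
  325 → disc 2 (new)  [load 325/800]
  275 → disc 2  [load 600/800]
  700 → disc 3 (new)  [load 700/800]
  675 → disc 4 (new)  [load 675/800]
  150 → disc 2  [load 750/800]
  550 → disc 5 (new)  [load 550/800]
  275 → disc 6 (new)  [load 275/800]
  550 → disc 7 (new)  [load 550/800]
  225 → disc 5  [load 775/800]
7 discs opened.

7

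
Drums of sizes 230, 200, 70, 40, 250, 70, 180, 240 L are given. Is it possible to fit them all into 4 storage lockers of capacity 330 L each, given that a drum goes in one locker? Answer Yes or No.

Total = 1280 L; ⌈1280/330⌉ = 4.
5 drums each exceed half the capacity and cannot share a locker, forcing at least 5 storage lockers.
At least 5 storage lockers are required, but only 4 are allowed.

No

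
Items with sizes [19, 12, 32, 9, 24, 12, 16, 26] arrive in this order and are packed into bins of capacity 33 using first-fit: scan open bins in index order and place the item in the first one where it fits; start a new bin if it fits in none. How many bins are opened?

5

  19 → bin 1 (new)  [load 19/33]
  12 → bin 1  [load 31/33]
  32 → bin 2 (new)  [load 32/33]
  9 → bin 3 (new)  [load 9/33]
  24 → bin 3  [load 33/33]
  12 → bin 4 (new)  [load 12/33]
  16 → bin 4  [load 28/33]
  26 → bin 5 (new)  [load 26/33]
5 bins opened.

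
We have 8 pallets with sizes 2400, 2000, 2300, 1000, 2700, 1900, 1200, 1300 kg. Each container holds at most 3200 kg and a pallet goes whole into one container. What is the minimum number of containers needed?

6

Total = 2700 + 2400 + 2300 + 2000 + 1900 + 1300 + 1200 + 1000 = 14800 kg.
Lower bound: ⌈14800/3200⌉ = 5 containers.
A packing using 6 containers:
  container 1: 2700 = 2700
  container 2: 2400 = 2400
  container 3: 2300 = 2300
  container 4: 2000 + 1200 = 3200
  container 5: 1900 + 1300 = 3200
  container 6: 1000 = 1000
No arrangement into 5 containers stays within capacity, so 6 is optimal.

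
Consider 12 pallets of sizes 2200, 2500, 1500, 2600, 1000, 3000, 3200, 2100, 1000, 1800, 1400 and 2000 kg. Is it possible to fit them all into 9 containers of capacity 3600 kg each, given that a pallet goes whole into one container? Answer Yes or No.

A valid assignment using 8 containers:
  container 1: 3200 = 3200
  container 2: 3000 = 3000
  container 3: 2600 + 1000 = 3600
  container 4: 2500 + 1000 = 3500
  container 5: 2200 + 1400 = 3600
  container 6: 2100 + 1500 = 3600
  container 7: 2000 = 2000
  container 8: 1800 = 1800
That uses only 8 ≤ 9, so 9 containers are enough.

Yes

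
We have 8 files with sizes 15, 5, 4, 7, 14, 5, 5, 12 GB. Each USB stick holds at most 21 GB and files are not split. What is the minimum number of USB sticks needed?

Total = 15 + 14 + 12 + 7 + 5 + 5 + 5 + 4 = 67 GB.
Lower bound: ⌈67/21⌉ = 4 USB sticks.
A packing using 4 USB sticks:
  USB stick 1: 15 + 5 = 20
  USB stick 2: 14 + 7 = 21
  USB stick 3: 12 + 5 + 4 = 21
  USB stick 4: 5 = 5
This matches the lower bound, so 4 is optimal.

4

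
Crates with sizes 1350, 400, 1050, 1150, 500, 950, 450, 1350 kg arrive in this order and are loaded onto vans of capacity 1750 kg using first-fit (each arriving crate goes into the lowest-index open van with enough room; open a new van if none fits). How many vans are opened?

5

  1350 → van 1 (new)  [load 1350/1750]
  400 → van 1  [load 1750/1750]
  1050 → van 2 (new)  [load 1050/1750]
  1150 → van 3 (new)  [load 1150/1750]
  500 → van 2  [load 1550/1750]
  950 → van 4 (new)  [load 950/1750]
  450 → van 3  [load 1600/1750]
  1350 → van 5 (new)  [load 1350/1750]
5 vans opened.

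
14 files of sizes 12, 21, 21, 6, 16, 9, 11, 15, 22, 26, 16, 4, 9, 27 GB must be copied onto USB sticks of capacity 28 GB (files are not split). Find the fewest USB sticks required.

Total = 27 + 26 + 22 + 21 + 21 + 16 + 16 + 15 + 12 + 11 + 9 + 9 + 6 + 4 = 215 GB.
Lower bound: ⌈215/28⌉ = 8 USB sticks.
A packing using 9 USB sticks:
  USB stick 1: 27 = 27
  USB stick 2: 26 = 26
  USB stick 3: 22 + 6 = 28
  USB stick 4: 21 + 4 = 25
  USB stick 5: 21 = 21
  USB stick 6: 16 + 12 = 28
  USB stick 7: 16 + 11 = 27
  USB stick 8: 15 + 9 = 24
  USB stick 9: 9 = 9
No arrangement into 8 USB sticks stays within capacity, so 9 is optimal.

9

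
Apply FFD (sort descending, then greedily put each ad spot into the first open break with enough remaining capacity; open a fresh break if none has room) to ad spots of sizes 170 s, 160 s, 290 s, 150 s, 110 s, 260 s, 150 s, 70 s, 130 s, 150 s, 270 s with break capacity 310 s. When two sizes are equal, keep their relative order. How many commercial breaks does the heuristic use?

7

Sorted descending: 290, 270, 260, 170, 160, 150, 150, 150, 130, 110, 70.
  290 → break 1 (new)  [load 290/310]
  270 → break 2 (new)  [load 270/310]
  260 → break 3 (new)  [load 260/310]
  170 → break 4 (new)  [load 170/310]
  160 → break 5 (new)  [load 160/310]
  150 → break 5  [load 310/310]
  150 → break 6 (new)  [load 150/310]
  150 → break 6  [load 300/310]
  130 → break 4  [load 300/310]
  110 → break 7 (new)  [load 110/310]
  70 → break 7  [load 180/310]
7 commercial breaks opened.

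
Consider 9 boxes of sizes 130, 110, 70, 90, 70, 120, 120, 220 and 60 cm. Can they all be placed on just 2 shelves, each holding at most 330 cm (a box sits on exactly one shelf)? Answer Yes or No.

No

Total = 990 cm; ⌈990/330⌉ = 3.
At least 3 shelves are required, but only 2 are allowed.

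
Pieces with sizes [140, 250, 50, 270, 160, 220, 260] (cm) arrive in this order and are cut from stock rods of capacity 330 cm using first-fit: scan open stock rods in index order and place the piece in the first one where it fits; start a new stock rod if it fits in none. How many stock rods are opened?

6

  140 → stock rod 1 (new)  [load 140/330]
  250 → stock rod 2 (new)  [load 250/330]
  50 → stock rod 1  [load 190/330]
  270 → stock rod 3 (new)  [load 270/330]
  160 → stock rod 4 (new)  [load 160/330]
  220 → stock rod 5 (new)  [load 220/330]
  260 → stock rod 6 (new)  [load 260/330]
6 stock rods opened.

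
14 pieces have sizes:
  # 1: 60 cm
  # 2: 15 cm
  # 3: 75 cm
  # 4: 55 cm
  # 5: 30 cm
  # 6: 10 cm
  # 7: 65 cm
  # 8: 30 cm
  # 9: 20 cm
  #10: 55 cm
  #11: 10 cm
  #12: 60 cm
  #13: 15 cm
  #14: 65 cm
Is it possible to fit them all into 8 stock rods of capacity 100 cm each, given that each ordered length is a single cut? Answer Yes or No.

Yes

A valid assignment using 7 stock rods:
  stock rod 1: 75 + 20 = 95
  stock rod 2: 65 + 30 = 95
  stock rod 3: 65 + 30 = 95
  stock rod 4: 60 + 15 + 15 + 10 = 100
  stock rod 5: 60 + 10 = 70
  stock rod 6: 55 = 55
  stock rod 7: 55 = 55
That uses only 7 ≤ 8, so 8 stock rods are enough.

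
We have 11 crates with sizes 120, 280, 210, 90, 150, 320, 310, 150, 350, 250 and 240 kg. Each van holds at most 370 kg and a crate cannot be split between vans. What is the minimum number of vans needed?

Total = 350 + 320 + 310 + 280 + 250 + 240 + 210 + 150 + 150 + 120 + 90 = 2470 kg.
Lower bound: ⌈2470/370⌉ = 7 vans.
A packing using 8 vans:
  van 1: 350 = 350
  van 2: 320 = 320
  van 3: 310 = 310
  van 4: 280 + 90 = 370
  van 5: 250 + 120 = 370
  van 6: 240 = 240
  van 7: 210 + 150 = 360
  van 8: 150 = 150
No arrangement into 7 vans stays within capacity, so 8 is optimal.

8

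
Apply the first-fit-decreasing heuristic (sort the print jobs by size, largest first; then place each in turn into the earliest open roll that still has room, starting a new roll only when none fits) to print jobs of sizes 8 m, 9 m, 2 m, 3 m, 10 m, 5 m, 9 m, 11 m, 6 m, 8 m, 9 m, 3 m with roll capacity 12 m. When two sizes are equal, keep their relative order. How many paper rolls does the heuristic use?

Sorted descending: 11, 10, 9, 9, 9, 8, 8, 6, 5, 3, 3, 2.
  11 → roll 1 (new)  [load 11/12]
  10 → roll 2 (new)  [load 10/12]
  9 → roll 3 (new)  [load 9/12]
  9 → roll 4 (new)  [load 9/12]
  9 → roll 5 (new)  [load 9/12]
  8 → roll 6 (new)  [load 8/12]
  8 → roll 7 (new)  [load 8/12]
  6 → roll 8 (new)  [load 6/12]
  5 → roll 8  [load 11/12]
  3 → roll 3  [load 12/12]
  3 → roll 4  [load 12/12]
  2 → roll 2  [load 12/12]
8 paper rolls opened.

8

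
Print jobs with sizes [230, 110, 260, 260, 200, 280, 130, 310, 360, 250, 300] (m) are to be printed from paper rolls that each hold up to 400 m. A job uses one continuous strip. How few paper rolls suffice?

Total = 360 + 310 + 300 + 280 + 260 + 260 + 250 + 230 + 200 + 130 + 110 = 2690 m.
Lower bound: ⌈2690/400⌉ = 7 paper rolls.
Also, 8 print jobs each exceed 200 m, and no two of those can share a roll, so at least 8 paper rolls are needed.
A packing using 9 paper rolls:
  roll 1: 360 = 360
  roll 2: 310 = 310
  roll 3: 300 = 300
  roll 4: 280 + 110 = 390
  roll 5: 260 + 130 = 390
  roll 6: 260 = 260
  roll 7: 250 = 250
  roll 8: 230 = 230
  roll 9: 200 = 200
No arrangement into 8 paper rolls stays within capacity, so 9 is optimal.

9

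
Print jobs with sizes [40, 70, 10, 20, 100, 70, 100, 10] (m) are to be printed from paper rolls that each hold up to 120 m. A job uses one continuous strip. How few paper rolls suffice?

4

Total = 100 + 100 + 70 + 70 + 40 + 20 + 10 + 10 = 420 m.
Lower bound: ⌈420/120⌉ = 4 paper rolls.
A packing using 4 paper rolls:
  roll 1: 100 + 20 = 120
  roll 2: 100 + 10 + 10 = 120
  roll 3: 70 + 40 = 110
  roll 4: 70 = 70
This matches the lower bound, so 4 is optimal.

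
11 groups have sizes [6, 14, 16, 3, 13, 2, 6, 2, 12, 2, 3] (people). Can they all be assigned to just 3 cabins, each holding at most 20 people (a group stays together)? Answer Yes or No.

No

Total = 79 people; ⌈79/20⌉ = 4.
At least 4 cabins are required, but only 3 are allowed.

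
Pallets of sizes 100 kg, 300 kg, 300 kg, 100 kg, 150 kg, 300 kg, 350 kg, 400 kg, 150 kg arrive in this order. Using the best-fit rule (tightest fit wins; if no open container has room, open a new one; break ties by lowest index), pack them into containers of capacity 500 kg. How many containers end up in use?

  100 → container 1 (new)  [load 100/500]
  300 → container 1  [load 400/500]
  300 → container 2 (new)  [load 300/500]
  100 → container 1  [load 500/500]
  150 → container 2  [load 450/500]
  300 → container 3 (new)  [load 300/500]
  350 → container 4 (new)  [load 350/500]
  400 → container 5 (new)  [load 400/500]
  150 → container 4  [load 500/500]
5 containers opened.

5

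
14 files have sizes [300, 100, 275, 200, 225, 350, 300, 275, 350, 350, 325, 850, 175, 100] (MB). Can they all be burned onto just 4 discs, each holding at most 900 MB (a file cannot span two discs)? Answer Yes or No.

Total = 4175 MB; ⌈4175/900⌉ = 5.
At least 5 discs are required, but only 4 are allowed.

No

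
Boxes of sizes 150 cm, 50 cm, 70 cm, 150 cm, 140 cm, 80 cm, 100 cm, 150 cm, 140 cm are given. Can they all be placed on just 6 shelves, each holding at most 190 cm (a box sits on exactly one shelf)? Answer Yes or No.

Total = 1030 cm; ⌈1030/190⌉ = 6.
The bound of 6 does not rule out 6, but exhaustive search shows no assignment into 6 shelves of capacity 190 cm exists — the minimum is 7.

No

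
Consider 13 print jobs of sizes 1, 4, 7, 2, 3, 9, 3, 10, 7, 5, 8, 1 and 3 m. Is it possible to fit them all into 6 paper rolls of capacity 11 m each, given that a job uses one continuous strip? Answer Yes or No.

Yes

A valid assignment using 6 paper rolls:
  roll 1: 10 + 1 = 11
  roll 2: 9 + 2 = 11
  roll 3: 8 + 3 = 11
  roll 4: 7 + 4 = 11
  roll 5: 7 + 3 + 1 = 11
  roll 6: 5 + 3 = 8
Every load is within 11 m, so 6 paper rolls suffice.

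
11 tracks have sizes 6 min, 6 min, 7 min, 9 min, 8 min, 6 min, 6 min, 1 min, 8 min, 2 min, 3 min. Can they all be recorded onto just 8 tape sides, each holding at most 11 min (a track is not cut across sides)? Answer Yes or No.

Yes

A valid assignment using 8 tape sides:
  side 1: 9 + 2 = 11
  side 2: 8 + 3 = 11
  side 3: 8 + 1 = 9
  side 4: 7 = 7
  side 5: 6 = 6
  side 6: 6 = 6
  side 7: 6 = 6
  side 8: 6 = 6
Every load is within 11 min, so 8 tape sides suffice.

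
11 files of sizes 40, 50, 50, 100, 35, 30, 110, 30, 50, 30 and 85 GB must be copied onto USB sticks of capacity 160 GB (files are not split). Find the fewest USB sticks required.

Total = 110 + 100 + 85 + 50 + 50 + 50 + 40 + 35 + 30 + 30 + 30 = 610 GB.
Lower bound: ⌈610/160⌉ = 4 USB sticks.
A packing using 4 USB sticks:
  USB stick 1: 110 + 50 = 160
  USB stick 2: 100 + 50 = 150
  USB stick 3: 85 + 40 + 35 = 160
  USB stick 4: 50 + 30 + 30 + 30 = 140
This matches the lower bound, so 4 is optimal.

4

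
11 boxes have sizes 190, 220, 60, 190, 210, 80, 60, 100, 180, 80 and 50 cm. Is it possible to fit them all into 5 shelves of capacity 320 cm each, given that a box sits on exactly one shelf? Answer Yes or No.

Yes

A valid assignment using 5 shelves:
  shelf 1: 220 + 100 = 320
  shelf 2: 210 + 80 = 290
  shelf 3: 190 + 80 + 50 = 320
  shelf 4: 190 + 60 + 60 = 310
  shelf 5: 180 = 180
Every load is within 320 cm, so 5 shelves suffice.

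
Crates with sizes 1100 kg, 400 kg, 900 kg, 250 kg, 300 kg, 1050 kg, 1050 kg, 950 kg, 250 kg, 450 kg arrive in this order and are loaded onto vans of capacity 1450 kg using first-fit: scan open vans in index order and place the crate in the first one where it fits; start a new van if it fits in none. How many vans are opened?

  1100 → van 1 (new)  [load 1100/1450]
  400 → van 2 (new)  [load 400/1450]
  900 → van 2  [load 1300/1450]
  250 → van 1  [load 1350/1450]
  300 → van 3 (new)  [load 300/1450]
  1050 → van 3  [load 1350/1450]
  1050 → van 4 (new)  [load 1050/1450]
  950 → van 5 (new)  [load 950/1450]
  250 → van 4  [load 1300/1450]
  450 → van 5  [load 1400/1450]
5 vans opened.

5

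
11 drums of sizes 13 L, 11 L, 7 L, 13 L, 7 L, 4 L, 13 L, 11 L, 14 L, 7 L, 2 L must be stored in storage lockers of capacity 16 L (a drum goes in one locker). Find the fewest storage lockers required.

Total = 14 + 13 + 13 + 13 + 11 + 11 + 7 + 7 + 7 + 4 + 2 = 102 L.
Lower bound: ⌈102/16⌉ = 7 storage lockers.
A packing using 8 storage lockers:
  locker 1: 14 + 2 = 16
  locker 2: 13 = 13
  locker 3: 13 = 13
  locker 4: 13 = 13
  locker 5: 11 + 4 = 15
  locker 6: 11 = 11
  locker 7: 7 + 7 = 14
  locker 8: 7 = 7
No arrangement into 7 storage lockers stays within capacity, so 8 is optimal.

8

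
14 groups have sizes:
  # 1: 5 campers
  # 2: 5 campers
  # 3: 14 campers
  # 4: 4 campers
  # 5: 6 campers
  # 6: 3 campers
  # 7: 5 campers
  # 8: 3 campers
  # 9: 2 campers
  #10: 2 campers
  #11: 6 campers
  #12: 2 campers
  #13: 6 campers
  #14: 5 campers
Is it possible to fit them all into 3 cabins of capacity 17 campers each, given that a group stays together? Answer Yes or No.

Total = 68 campers; ⌈68/17⌉ = 4.
At least 4 cabins are required, but only 3 are allowed.

No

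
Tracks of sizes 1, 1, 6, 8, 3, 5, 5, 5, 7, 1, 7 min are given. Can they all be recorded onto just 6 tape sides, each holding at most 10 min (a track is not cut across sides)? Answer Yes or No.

Yes

A valid assignment using 6 tape sides:
  side 1: 8 + 1 + 1 = 10
  side 2: 7 + 3 = 10
  side 3: 7 + 1 = 8
  side 4: 6 = 6
  side 5: 5 + 5 = 10
  side 6: 5 = 5
Every load is within 10 min, so 6 tape sides suffice.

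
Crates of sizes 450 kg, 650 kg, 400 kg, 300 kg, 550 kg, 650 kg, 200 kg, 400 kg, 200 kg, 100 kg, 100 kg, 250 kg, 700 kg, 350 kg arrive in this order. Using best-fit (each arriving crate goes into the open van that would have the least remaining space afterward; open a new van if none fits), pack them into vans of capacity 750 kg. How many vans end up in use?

8

  450 → van 1 (new)  [load 450/750]
  650 → van 2 (new)  [load 650/750]
  400 → van 3 (new)  [load 400/750]
  300 → van 1  [load 750/750]
  550 → van 4 (new)  [load 550/750]
  650 → van 5 (new)  [load 650/750]
  200 → van 4  [load 750/750]
  400 → van 6 (new)  [load 400/750]
  200 → van 3  [load 600/750]
  100 → van 2  [load 750/750]
  100 → van 5  [load 750/750]
  250 → van 6  [load 650/750]
  700 → van 7 (new)  [load 700/750]
  350 → van 8 (new)  [load 350/750]
8 vans opened.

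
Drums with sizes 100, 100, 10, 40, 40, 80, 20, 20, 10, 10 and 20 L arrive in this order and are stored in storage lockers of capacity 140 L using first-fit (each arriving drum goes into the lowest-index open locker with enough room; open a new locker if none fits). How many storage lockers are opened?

4

  100 → locker 1 (new)  [load 100/140]
  100 → locker 2 (new)  [load 100/140]
  10 → locker 1  [load 110/140]
  40 → locker 2  [load 140/140]
  40 → locker 3 (new)  [load 40/140]
  80 → locker 3  [load 120/140]
  20 → locker 1  [load 130/140]
  20 → locker 3  [load 140/140]
  10 → locker 1  [load 140/140]
  10 → locker 4 (new)  [load 10/140]
  20 → locker 4  [load 30/140]
4 storage lockers opened.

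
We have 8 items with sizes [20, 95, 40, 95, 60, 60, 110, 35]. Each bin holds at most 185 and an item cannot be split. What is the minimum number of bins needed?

Total = 110 + 95 + 95 + 60 + 60 + 40 + 35 + 20 = 515.
Lower bound: ⌈515/185⌉ = 3 bins.
A packing using 3 bins:
  bin 1: 110 + 60 = 170
  bin 2: 95 + 60 + 20 = 175
  bin 3: 95 + 40 + 35 = 170
This matches the lower bound, so 3 is optimal.

3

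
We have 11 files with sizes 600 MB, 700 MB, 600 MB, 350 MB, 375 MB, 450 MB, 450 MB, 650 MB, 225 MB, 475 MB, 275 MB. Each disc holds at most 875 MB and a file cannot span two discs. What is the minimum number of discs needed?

7

Total = 700 + 650 + 600 + 600 + 475 + 450 + 450 + 375 + 350 + 275 + 225 = 5150 MB.
Lower bound: ⌈5150/875⌉ = 6 discs.
Also, 7 files each exceed 875/2 MB, and no two of those can share a disc, so at least 7 discs are needed.
A packing using 7 discs:
  disc 1: 700 = 700
  disc 2: 650 + 225 = 875
  disc 3: 600 + 275 = 875
  disc 4: 600 = 600
  disc 5: 475 + 375 = 850
  disc 6: 450 + 350 = 800
  disc 7: 450 = 450
This matches the lower bound, so 7 is optimal.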